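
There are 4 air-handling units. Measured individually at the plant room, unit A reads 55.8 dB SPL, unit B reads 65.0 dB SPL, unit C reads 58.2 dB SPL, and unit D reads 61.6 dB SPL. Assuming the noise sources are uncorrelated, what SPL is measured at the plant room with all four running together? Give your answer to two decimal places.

67.52 dB SPL

Incoherent sources sum as intensities:
L_total = 10·log₁₀(10^(55.8/10) + 10^(65.0/10) + 10^(58.2/10) + 10^(61.6/10)) = 10·log₁₀(5649000) = 67.52 dB SPL.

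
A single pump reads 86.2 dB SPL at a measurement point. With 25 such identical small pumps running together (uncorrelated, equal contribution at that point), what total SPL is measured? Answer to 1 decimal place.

100.2 dB SPL

25 equal incoherent sources raise the level by 10·log₁₀(25) = 13.98 dB.
L_total = 86.2 + 13.98 = 100.2 dB SPL.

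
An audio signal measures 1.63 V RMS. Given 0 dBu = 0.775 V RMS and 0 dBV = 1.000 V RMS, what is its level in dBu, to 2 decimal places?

+6.46 dBu

dBu = 20·log₁₀(V / 0.775 V).
20·log₁₀(1.63/0.775) = +6.46 dBu.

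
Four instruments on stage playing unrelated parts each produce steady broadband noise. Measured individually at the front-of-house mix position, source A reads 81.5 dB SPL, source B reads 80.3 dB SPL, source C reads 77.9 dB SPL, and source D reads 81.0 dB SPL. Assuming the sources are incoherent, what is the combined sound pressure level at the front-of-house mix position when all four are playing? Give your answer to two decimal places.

86.39 dB SPL

Uncorrelated sources add in intensity (power), not in dB.
L_total = 10·log₁₀(10^(81.5/10) + 10^(80.3/10) + 10^(77.9/10) + 10^(81.0/10)) = 10·log₁₀(436000000) = 86.39 dB SPL.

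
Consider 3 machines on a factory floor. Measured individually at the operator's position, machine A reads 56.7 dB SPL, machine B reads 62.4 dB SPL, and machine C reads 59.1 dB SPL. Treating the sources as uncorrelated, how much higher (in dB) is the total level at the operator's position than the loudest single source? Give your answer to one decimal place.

2.4 dB

Incoherent sources sum as intensities:
L_total = 10·log₁₀(10^(56.7/10) + 10^(62.4/10) + 10^(59.1/10)) = 64.80 dB SPL.
Excess over the loudest (62.4 dB): 64.80 − 62.4 = 2.4 dB.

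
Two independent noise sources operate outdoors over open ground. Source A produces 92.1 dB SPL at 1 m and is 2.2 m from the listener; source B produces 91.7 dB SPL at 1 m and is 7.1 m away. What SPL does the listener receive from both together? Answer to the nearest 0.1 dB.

85.6 dB SPL

At the listener: L_A = 92.1 − 20·log₁₀(2.2) = 85.25 dB; L_B = 91.7 − 20·log₁₀(7.1) = 74.67 dB.
Combined: 10·log₁₀(10^(85.25/10)+10^(74.67/10)) = 85.6 dB SPL.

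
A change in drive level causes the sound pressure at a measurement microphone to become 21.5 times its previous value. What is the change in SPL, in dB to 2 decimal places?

Sound pressure is an amplitude quantity: ΔL = 20·log₁₀(p₂/p₁).
20·log₁₀(21.5) = 26.65 dB.

26.65 dB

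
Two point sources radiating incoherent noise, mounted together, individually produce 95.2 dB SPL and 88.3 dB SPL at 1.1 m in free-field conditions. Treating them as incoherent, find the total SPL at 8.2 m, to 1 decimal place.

78.6 dB SPL

Combined at 1.1 m: 10·log₁₀(10^(95.2/10)+10^(88.3/10)) = 96.01 dB SPL.
Then apply −20·log₁₀(8.2/1.1) = -17.45 dB → 78.6 dB SPL.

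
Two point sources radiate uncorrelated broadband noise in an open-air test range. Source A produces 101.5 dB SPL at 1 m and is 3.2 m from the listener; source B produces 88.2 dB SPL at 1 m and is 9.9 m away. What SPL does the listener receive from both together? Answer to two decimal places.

91.42 dB SPL

At the listener: L_A = 101.5 − 20·log₁₀(3.2) = 91.397 dB; L_B = 88.2 − 20·log₁₀(9.9) = 68.287 dB.
Combined: 10·log₁₀(10^(91.397/10)+10^(68.287/10)) = 91.42 dB SPL.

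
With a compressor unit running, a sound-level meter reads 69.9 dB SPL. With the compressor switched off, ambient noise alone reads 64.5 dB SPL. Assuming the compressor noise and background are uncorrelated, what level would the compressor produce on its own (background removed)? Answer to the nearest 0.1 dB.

68.4 dB SPL

Subtract intensities: L_src = 10·log₁₀(10^(L_total/10) − 10^(L_bg/10)).
L_src = 10·log₁₀(10^(69.9/10) − 10^(64.5/10)) = 10·log₁₀(6954000) = 68.4 dB SPL.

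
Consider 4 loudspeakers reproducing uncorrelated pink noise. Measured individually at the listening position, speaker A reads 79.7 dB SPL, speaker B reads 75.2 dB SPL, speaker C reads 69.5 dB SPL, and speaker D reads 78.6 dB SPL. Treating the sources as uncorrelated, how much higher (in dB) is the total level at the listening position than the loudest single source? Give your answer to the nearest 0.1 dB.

3.5 dB

Incoherent sources sum as intensities:
L_total = 10·log₁₀(10^(79.7/10) + 10^(75.2/10) + 10^(69.5/10) + 10^(78.6/10)) = 83.18 dB SPL.
Excess over the loudest (79.7 dB): 83.18 − 79.7 = 3.5 dB.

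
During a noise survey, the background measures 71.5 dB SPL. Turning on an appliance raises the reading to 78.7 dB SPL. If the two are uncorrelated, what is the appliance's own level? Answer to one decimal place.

77.8 dB SPL

Background correction is a power subtraction:
L_src = 10·log₁₀(10^(78.7/10) − 10^(71.5/10)) = 10·log₁₀(60010000) = 77.8 dB SPL.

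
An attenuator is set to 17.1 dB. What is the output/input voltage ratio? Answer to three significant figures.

Voltage ratio = 10^(dB/20).
10^(-17.1/20) = 10^(-0.8550) = 0.140.

0.140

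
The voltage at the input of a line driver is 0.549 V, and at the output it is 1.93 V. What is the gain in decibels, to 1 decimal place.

For a voltage ratio, dB = 20·log₁₀(V₂/V₁).
20·log₁₀(1.93/0.549) = 20·log₁₀(3.515) = 10.9 dB.

10.9 dB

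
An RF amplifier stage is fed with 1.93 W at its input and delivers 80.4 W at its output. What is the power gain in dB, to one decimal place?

16.2 dB

Power is a power quantity, so gain = 10·log₁₀(P_out/P_in).
10·log₁₀(80.4/1.93) = 10·log₁₀(41.66) = 16.2 dB.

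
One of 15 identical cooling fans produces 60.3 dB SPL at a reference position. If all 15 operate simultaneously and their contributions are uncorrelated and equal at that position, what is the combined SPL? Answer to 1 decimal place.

15 equal incoherent sources raise the level by 10·log₁₀(15) = 11.76 dB.
L_total = 60.3 + 11.76 = 72.1 dB SPL.

72.1 dB SPL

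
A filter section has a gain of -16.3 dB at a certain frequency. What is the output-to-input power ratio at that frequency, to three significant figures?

0.0234

Power ratio = 10^(dB/10).
10^(-16.3/10) = 10^(-1.630) = 0.0234.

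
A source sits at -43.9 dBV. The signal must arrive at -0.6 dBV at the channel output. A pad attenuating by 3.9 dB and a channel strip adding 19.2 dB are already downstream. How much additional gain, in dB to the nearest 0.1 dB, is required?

28.0 dB

The required make-up gain is the shortfall in the dB sum.
G = -0.6 − (-43.9) + 3.9 − 19.2 = 28.0 dB.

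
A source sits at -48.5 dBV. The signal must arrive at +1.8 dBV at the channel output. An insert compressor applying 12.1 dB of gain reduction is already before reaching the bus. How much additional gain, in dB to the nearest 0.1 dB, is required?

62.4 dB

The required make-up gain is the shortfall in the dB sum.
G = +1.8 − (-48.5) + 12.1 = 62.4 dB.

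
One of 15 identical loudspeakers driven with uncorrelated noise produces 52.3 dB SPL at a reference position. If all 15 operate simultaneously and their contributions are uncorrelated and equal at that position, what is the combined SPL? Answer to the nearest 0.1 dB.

15 equal incoherent sources raise the level by 10·log₁₀(15) = 11.76 dB.
L_total = 52.3 + 11.76 = 64.1 dB SPL.

64.1 dB SPL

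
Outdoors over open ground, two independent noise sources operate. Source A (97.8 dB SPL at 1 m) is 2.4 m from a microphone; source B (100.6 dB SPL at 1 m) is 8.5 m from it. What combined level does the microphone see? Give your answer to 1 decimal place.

At the listener: L_A = 97.8 − 20·log₁₀(2.4) = 90.20 dB; L_B = 100.6 − 20·log₁₀(8.5) = 82.01 dB.
Combined: 10·log₁₀(10^(90.20/10)+10^(82.01/10)) = 90.8 dB SPL.

90.8 dB SPL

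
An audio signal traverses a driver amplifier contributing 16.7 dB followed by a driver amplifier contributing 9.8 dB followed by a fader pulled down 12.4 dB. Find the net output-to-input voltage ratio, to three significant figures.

Net gain = 16.7 + 9.8 + (−12.4) = 14.1 dB.
Voltage ratio = 10^(14.1/20) = 5.07.

5.07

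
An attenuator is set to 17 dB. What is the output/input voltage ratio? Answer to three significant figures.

0.141

Voltage ratio = 10^(dB/20).
10^(-17/20) = 10^(-0.8500) = 0.141.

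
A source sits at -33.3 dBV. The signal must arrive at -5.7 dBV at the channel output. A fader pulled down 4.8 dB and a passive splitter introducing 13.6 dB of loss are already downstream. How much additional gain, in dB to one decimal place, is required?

46.0 dB

The required make-up gain is the shortfall in the dB sum.
G = -5.7 − (-33.3) + 4.8 + 13.6 = 46.0 dB.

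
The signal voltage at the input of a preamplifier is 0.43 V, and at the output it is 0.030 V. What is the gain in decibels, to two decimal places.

-23.13 dB

For a voltage ratio, dB = 20·log₁₀(V₂/V₁).
20·log₁₀(0.030/0.43) = 20·log₁₀(0.06977) = -23.13 dB.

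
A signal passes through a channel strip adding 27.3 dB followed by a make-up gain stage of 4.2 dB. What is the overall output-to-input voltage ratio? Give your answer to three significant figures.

Net gain = 27.3 + 4.2 = 31.5 dB.
Voltage ratio = 10^(31.5/20) = 37.6.

37.6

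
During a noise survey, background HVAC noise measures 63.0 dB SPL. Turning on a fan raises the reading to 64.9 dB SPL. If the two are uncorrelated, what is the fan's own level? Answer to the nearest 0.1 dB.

Remove the background by subtracting linear intensities:
L_src = 10·log₁₀(10^(64.9/10) − 10^(63.0/10)) = 10·log₁₀(1095000) = 60.4 dB SPL.

60.4 dB SPL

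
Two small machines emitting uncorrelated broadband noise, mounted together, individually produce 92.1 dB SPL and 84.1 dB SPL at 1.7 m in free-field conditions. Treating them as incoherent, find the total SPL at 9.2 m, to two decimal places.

Combined at 1.7 m: 10·log₁₀(10^(92.1/10)+10^(84.1/10)) = 92.739 dB SPL.
Then apply −20·log₁₀(9.2/1.7) = -14.667 dB → 78.07 dB SPL.

78.07 dB SPL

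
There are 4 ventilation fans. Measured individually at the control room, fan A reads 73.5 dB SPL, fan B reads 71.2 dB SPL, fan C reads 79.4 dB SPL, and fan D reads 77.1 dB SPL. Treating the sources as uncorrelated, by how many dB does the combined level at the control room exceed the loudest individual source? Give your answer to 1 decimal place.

Add the sources as powers (linear), then convert back to dB:
L_total = 10·log₁₀(10^(73.5/10) + 10^(71.2/10) + 10^(79.4/10) + 10^(77.1/10)) = 82.40 dB SPL.
Excess over the loudest (79.4 dB): 82.40 − 79.4 = 3.0 dB.

3.0 dB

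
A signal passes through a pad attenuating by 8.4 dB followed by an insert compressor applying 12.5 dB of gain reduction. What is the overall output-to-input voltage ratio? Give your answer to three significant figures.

0.0902

Net gain = (−8.4) + (−12.5) = -20.9 dB.
Voltage ratio = 10^(-20.9/20) = 0.0902.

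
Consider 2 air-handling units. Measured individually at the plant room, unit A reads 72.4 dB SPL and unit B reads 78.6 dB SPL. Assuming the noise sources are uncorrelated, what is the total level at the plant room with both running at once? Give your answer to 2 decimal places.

Uncorrelated sources add in intensity (power), not in dB.
L_total = 10·log₁₀(10^(72.4/10) + 10^(78.6/10)) = 10·log₁₀(89820000) = 79.53 dB SPL.

79.53 dB SPL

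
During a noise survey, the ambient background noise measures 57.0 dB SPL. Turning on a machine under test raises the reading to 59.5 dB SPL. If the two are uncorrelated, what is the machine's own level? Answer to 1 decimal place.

55.9 dB SPL

Subtract intensities: L_src = 10·log₁₀(10^(L_total/10) − 10^(L_bg/10)).
L_src = 10·log₁₀(10^(59.5/10) − 10^(57.0/10)) = 10·log₁₀(390100) = 55.9 dB SPL.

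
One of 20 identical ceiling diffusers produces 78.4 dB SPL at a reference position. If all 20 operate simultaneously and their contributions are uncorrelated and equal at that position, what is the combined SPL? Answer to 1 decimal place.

20 equal incoherent sources raise the level by 10·log₁₀(20) = 13.01 dB.
L_total = 78.4 + 13.01 = 91.4 dB SPL.

91.4 dB SPL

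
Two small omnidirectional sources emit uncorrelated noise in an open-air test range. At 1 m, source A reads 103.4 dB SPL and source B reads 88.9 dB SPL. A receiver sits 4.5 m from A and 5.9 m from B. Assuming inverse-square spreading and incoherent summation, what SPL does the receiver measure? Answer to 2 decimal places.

90.42 dB SPL

At the listener: L_A = 103.4 − 20·log₁₀(4.5) = 90.336 dB; L_B = 88.9 − 20·log₁₀(5.9) = 73.483 dB.
Combined: 10·log₁₀(10^(90.336/10)+10^(73.483/10)) = 90.42 dB SPL.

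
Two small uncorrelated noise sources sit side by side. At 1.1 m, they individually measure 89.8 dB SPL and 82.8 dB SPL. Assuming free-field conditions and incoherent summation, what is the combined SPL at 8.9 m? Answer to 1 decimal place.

Combined at 1.1 m: 10·log₁₀(10^(89.8/10)+10^(82.8/10)) = 90.59 dB SPL.
Then apply −20·log₁₀(8.9/1.1) = -18.16 dB → 72.4 dB SPL.

72.4 dB SPL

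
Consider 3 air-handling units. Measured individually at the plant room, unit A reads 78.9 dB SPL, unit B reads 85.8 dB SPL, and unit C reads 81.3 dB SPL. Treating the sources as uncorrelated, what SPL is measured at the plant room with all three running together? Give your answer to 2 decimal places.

87.73 dB SPL

Incoherent sources sum as intensities:
L_total = 10·log₁₀(10^(78.9/10) + 10^(85.8/10) + 10^(81.3/10)) = 10·log₁₀(592700000) = 87.73 dB SPL.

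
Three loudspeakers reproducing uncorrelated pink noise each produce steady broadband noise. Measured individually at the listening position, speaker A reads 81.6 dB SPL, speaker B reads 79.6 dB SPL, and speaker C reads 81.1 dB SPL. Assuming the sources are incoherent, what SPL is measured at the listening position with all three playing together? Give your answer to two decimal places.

85.62 dB SPL

Uncorrelated sources add in intensity (power), not in dB.
L_total = 10·log₁₀(10^(81.6/10) + 10^(79.6/10) + 10^(81.1/10)) = 10·log₁₀(364600000) = 85.62 dB SPL.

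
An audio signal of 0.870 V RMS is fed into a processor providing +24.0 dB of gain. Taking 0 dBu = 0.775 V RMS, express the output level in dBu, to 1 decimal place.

Input level: 20·log₁₀(0.870/0.775) = 1.00 dBu.
Output: 1.00 + 24.0 = +25.0 dBu.

+25.0 dBu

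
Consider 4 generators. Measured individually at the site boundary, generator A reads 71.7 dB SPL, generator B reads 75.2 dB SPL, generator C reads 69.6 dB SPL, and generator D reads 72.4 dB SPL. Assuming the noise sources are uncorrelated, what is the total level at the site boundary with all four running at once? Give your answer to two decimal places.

78.72 dB SPL

Add the sources as powers (linear), then convert back to dB:
L_total = 10·log₁₀(10^(71.7/10) + 10^(75.2/10) + 10^(69.6/10) + 10^(72.4/10)) = 10·log₁₀(74400000) = 78.72 dB SPL.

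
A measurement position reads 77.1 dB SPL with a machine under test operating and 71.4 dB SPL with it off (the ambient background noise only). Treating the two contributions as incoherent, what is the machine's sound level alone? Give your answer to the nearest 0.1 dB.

75.7 dB SPL

Background correction is a power subtraction:
L_src = 10·log₁₀(10^(77.1/10) − 10^(71.4/10)) = 10·log₁₀(37480000) = 75.7 dB SPL.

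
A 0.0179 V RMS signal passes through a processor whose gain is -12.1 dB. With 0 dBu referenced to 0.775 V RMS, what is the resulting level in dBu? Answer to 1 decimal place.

-44.8 dBu

Input level: 20·log₁₀(0.0179/0.775) = -32.73 dBu.
Output: -32.73 − 12.1 = -44.8 dBu.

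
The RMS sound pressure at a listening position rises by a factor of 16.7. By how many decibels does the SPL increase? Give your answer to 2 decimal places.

Sound pressure is an amplitude quantity: ΔL = 20·log₁₀(p₂/p₁).
20·log₁₀(16.7) = 24.45 dB.

24.45 dB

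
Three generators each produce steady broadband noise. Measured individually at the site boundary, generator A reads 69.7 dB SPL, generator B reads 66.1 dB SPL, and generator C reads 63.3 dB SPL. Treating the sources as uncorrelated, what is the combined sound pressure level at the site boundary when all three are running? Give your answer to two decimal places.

71.92 dB SPL

Incoherent sources sum as intensities:
L_total = 10·log₁₀(10^(69.7/10) + 10^(66.1/10) + 10^(63.3/10)) = 10·log₁₀(15540000) = 71.92 dB SPL.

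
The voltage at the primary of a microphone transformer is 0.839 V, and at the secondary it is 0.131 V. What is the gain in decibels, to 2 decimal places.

-16.13 dB

Voltage is an amplitude quantity, so gain = 20·log₁₀(V_out/V_in).
20·log₁₀(0.131/0.839) = 20·log₁₀(0.1561) = -16.13 dB.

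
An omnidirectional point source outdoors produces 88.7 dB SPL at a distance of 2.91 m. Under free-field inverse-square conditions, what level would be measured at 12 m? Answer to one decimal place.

76.4 dB SPL

Free-field point source: level drops by 20·log₁₀ of the distance ratio.
ΔL = −20·log₁₀(12/2.91) = -12.31 dB, so L₂ = 88.7 + (-12.31) = 76.4 dB SPL.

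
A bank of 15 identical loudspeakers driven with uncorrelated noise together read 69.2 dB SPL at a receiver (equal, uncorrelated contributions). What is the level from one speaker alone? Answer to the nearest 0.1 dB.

15 equal incoherent sources add 10·log₁₀(15) = 11.76 dB over one source.
L_one = 69.2 − 11.76 = 57.4 dB SPL.

57.4 dB SPL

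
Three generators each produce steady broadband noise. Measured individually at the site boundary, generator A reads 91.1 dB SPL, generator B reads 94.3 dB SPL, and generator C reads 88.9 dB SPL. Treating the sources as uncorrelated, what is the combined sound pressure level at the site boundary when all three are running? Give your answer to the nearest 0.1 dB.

Uncorrelated sources add in intensity (power), not in dB.
L_total = 10·log₁₀(10^(91.1/10) + 10^(94.3/10) + 10^(88.9/10)) = 10·log₁₀(4756000000) = 96.8 dB SPL.

96.8 dB SPL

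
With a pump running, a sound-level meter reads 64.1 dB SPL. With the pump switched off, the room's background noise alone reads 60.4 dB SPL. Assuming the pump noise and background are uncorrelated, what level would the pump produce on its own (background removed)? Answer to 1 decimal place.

61.7 dB SPL

Remove the background by subtracting linear intensities:
L_src = 10·log₁₀(10^(64.1/10) − 10^(60.4/10)) = 10·log₁₀(1474000) = 61.7 dB SPL.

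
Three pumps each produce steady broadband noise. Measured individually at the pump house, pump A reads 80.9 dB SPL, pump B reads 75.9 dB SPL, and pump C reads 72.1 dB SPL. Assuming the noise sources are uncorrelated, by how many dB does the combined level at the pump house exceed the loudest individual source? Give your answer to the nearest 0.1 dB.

Incoherent sources sum as intensities:
L_total = 10·log₁₀(10^(80.9/10) + 10^(75.9/10) + 10^(72.1/10)) = 82.51 dB SPL.
Excess over the loudest (80.9 dB): 82.51 − 80.9 = 1.6 dB.

1.6 dB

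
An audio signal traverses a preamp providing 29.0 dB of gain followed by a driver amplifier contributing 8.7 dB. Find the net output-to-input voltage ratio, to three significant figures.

76.7

Net gain = 29.0 + 8.7 = 37.7 dB.
Voltage ratio = 10^(37.7/20) = 76.7.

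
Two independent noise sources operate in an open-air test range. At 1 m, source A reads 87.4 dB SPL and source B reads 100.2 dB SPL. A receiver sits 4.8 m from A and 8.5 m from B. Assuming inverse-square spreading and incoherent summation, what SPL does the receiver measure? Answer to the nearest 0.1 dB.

82.3 dB SPL

At the listener: L_A = 87.4 − 20·log₁₀(4.8) = 73.78 dB; L_B = 100.2 − 20·log₁₀(8.5) = 81.61 dB.
Combined: 10·log₁₀(10^(73.78/10)+10^(81.61/10)) = 82.3 dB SPL.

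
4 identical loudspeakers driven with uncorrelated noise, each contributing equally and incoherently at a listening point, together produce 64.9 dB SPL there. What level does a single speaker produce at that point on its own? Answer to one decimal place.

4 equal incoherent sources add 10·log₁₀(4) = 6.02 dB over one source.
L_one = 64.9 − 6.02 = 58.9 dB SPL.

58.9 dB SPL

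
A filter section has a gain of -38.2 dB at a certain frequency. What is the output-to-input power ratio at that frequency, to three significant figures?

Power ratio = 10^(dB/10).
10^(-38.2/10) = 10^(-3.820) = 0.000151.

0.000151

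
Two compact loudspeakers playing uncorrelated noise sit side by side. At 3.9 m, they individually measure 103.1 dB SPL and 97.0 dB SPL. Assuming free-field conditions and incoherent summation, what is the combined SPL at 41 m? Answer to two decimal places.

83.62 dB SPL

Combined at 3.9 m: 10·log₁₀(10^(103.1/10)+10^(97.0/10)) = 104.053 dB SPL.
Then apply −20·log₁₀(41/3.9) = -20.434 dB → 83.62 dB SPL.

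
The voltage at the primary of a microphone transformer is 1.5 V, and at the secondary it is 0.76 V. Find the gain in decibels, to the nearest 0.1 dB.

-5.9 dB

Voltage ratio → dB uses the 20·log₁₀ form:
20·log₁₀(0.76/1.5) = 20·log₁₀(0.5067) = -5.9 dB.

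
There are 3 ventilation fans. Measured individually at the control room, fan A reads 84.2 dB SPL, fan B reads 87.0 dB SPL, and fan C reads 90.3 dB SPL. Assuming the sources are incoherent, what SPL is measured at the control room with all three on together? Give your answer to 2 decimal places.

Add the sources as powers (linear), then convert back to dB:
L_total = 10·log₁₀(10^(84.2/10) + 10^(87.0/10) + 10^(90.3/10)) = 10·log₁₀(1836000000) = 92.64 dB SPL.

92.64 dB SPL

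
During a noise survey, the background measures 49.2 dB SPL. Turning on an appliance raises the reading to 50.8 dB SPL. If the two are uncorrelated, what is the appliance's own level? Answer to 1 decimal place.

45.7 dB SPL

Remove the background by subtracting linear intensities:
L_src = 10·log₁₀(10^(50.8/10) − 10^(49.2/10)) = 10·log₁₀(37050) = 45.7 dB SPL.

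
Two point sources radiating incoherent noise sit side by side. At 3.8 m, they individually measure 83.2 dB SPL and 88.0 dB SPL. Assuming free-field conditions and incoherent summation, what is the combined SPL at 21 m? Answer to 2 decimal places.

74.39 dB SPL

Combined at 3.8 m: 10·log₁₀(10^(83.2/10)+10^(88.0/10)) = 89.242 dB SPL.
Then apply −20·log₁₀(21/3.8) = -14.849 dB → 74.39 dB SPL.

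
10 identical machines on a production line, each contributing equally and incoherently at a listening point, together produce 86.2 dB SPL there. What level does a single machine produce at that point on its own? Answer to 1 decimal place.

76.2 dB SPL

10 equal incoherent sources add 10·log₁₀(10) = 10.00 dB over one source.
L_one = 86.2 − 10.00 = 76.2 dB SPL.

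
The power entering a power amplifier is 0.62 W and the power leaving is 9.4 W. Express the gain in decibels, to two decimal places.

Power is a power quantity, so gain = 10·log₁₀(P_out/P_in).
10·log₁₀(9.4/0.62) = 10·log₁₀(15.16) = 11.81 dB.

11.81 dB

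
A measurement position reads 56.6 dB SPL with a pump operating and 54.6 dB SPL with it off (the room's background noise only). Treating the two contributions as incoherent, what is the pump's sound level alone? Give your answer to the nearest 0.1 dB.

Background correction is a power subtraction:
L_src = 10·log₁₀(10^(56.6/10) − 10^(54.6/10)) = 10·log₁₀(168700) = 52.3 dB SPL.

52.3 dB SPL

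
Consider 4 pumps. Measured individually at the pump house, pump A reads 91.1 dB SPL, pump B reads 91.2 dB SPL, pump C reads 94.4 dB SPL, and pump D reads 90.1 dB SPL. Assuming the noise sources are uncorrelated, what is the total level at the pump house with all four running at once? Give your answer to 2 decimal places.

98.05 dB SPL

Add the sources as powers (linear), then convert back to dB:
L_total = 10·log₁₀(10^(91.1/10) + 10^(91.2/10) + 10^(94.4/10) + 10^(90.1/10)) = 10·log₁₀(6384000000) = 98.05 dB SPL.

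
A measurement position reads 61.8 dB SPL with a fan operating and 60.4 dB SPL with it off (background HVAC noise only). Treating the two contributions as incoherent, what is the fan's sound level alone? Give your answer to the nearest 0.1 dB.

Subtract intensities: L_src = 10·log₁₀(10^(L_total/10) − 10^(L_bg/10)).
L_src = 10·log₁₀(10^(61.8/10) − 10^(60.4/10)) = 10·log₁₀(417100) = 56.2 dB SPL.

56.2 dB SPL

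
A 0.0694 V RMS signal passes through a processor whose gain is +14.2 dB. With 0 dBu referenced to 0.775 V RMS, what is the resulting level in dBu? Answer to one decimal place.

Input level: 20·log₁₀(0.0694/0.775) = -20.96 dBu.
Output: -20.96 + 14.2 = -6.8 dBu.

-6.8 dBu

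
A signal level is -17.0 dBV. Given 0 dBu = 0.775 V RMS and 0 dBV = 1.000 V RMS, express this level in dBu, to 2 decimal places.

-14.79 dBu

The offset between the scales is 20·log₁₀(0.775/1.000) = −2.214 dB.
So dBu = -17.0 + 2.214 = -14.79 dBu.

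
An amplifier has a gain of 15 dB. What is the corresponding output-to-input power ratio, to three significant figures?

31.6

Power ratio = 10^(dB/10).
10^(15/10) = 10^(1.500) = 31.6.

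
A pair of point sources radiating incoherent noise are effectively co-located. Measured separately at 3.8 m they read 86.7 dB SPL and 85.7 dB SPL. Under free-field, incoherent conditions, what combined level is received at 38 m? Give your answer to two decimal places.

69.24 dB SPL

Combined at 3.8 m: 10·log₁₀(10^(86.7/10)+10^(85.7/10)) = 89.239 dB SPL.
Then apply −20·log₁₀(38/3.8) = -20.000 dB → 69.24 dB SPL.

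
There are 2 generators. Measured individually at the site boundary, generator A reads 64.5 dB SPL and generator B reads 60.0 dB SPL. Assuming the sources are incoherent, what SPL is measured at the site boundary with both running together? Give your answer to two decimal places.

Uncorrelated sources add in intensity (power), not in dB.
L_total = 10·log₁₀(10^(64.5/10) + 10^(60.0/10)) = 10·log₁₀(3818000) = 65.82 dB SPL.

65.82 dB SPL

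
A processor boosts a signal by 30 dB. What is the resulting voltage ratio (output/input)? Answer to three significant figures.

31.6

Voltage ratio = 10^(dB/20).
10^(30/20) = 10^(1.500) = 31.6.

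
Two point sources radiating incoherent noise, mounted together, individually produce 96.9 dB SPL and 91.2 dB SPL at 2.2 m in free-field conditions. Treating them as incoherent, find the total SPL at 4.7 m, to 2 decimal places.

Combined at 2.2 m: 10·log₁₀(10^(96.9/10)+10^(91.2/10)) = 97.935 dB SPL.
Then apply −20·log₁₀(4.7/2.2) = -6.594 dB → 91.34 dB SPL.

91.34 dB SPL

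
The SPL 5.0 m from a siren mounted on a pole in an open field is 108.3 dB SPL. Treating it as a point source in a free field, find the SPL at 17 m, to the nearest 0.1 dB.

97.7 dB SPL

Free-field point source: level drops by 20·log₁₀ of the distance ratio.
ΔL = −20·log₁₀(17/5.0) = -10.63 dB, so L₂ = 108.3 + (-10.63) = 97.7 dB SPL.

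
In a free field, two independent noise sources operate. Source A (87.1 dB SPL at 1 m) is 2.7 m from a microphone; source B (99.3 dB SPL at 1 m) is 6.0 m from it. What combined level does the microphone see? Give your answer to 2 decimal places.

At the listener: L_A = 87.1 − 20·log₁₀(2.7) = 78.473 dB; L_B = 99.3 − 20·log₁₀(6.0) = 83.737 dB.
Combined: 10·log₁₀(10^(78.473/10)+10^(83.737/10)) = 84.87 dB SPL.

84.87 dB SPL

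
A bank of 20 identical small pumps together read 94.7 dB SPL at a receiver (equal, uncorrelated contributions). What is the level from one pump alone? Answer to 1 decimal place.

81.7 dB SPL

20 equal incoherent sources add 10·log₁₀(20) = 13.01 dB over one source.
L_one = 94.7 − 13.01 = 81.7 dB SPL.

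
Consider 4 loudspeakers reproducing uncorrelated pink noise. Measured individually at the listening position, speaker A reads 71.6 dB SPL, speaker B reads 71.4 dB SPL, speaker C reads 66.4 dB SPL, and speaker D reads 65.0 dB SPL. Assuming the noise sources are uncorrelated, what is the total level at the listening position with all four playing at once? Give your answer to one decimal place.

Add the sources as powers (linear), then convert back to dB:
L_total = 10·log₁₀(10^(71.6/10) + 10^(71.4/10) + 10^(66.4/10) + 10^(65.0/10)) = 10·log₁₀(35790000) = 75.5 dB SPL.

75.5 dB SPL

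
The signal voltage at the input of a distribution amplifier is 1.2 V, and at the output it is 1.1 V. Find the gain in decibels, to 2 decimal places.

Voltage is an amplitude quantity, so gain = 20·log₁₀(V_out/V_in).
20·log₁₀(1.1/1.2) = 20·log₁₀(0.9167) = -0.76 dB.

-0.76 dB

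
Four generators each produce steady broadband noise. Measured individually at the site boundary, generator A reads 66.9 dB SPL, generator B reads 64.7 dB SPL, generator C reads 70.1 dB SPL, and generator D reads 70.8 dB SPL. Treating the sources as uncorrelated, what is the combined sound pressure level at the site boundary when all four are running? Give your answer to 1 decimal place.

Uncorrelated sources add in intensity (power), not in dB.
L_total = 10·log₁₀(10^(66.9/10) + 10^(64.7/10) + 10^(70.1/10) + 10^(70.8/10)) = 10·log₁₀(30100000) = 74.8 dB SPL.

74.8 dB SPL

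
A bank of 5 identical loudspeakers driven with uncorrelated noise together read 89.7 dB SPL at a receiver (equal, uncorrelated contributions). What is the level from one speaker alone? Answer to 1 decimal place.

5 equal incoherent sources add 10·log₁₀(5) = 6.99 dB over one source.
L_one = 89.7 − 6.99 = 82.7 dB SPL.

82.7 dB SPL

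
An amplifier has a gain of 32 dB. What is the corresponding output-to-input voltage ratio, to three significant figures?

39.8

Voltage ratio = 10^(dB/20).
10^(32/20) = 10^(1.600) = 39.8.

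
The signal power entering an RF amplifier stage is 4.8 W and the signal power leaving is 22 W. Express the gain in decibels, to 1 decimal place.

Power ratio → dB uses the 10·log₁₀ form:
10·log₁₀(22/4.8) = 10·log₁₀(4.583) = 6.6 dB.

6.6 dB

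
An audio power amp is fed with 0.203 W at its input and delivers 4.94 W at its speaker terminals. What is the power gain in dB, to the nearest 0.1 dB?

13.9 dB

For a power ratio, dB = 10·log₁₀(P₂/P₁).
10·log₁₀(4.94/0.203) = 10·log₁₀(24.33) = 13.9 dB.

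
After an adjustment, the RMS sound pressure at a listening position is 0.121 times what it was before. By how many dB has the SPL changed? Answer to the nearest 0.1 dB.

SPL change from a pressure ratio uses the 20·log₁₀ form:
20·log₁₀(0.121) = -18.3 dB.

-18.3 dB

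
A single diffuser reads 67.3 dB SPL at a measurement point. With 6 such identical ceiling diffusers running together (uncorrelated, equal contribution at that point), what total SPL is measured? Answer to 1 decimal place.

6 equal incoherent sources raise the level by 10·log₁₀(6) = 7.78 dB.
L_total = 67.3 + 7.78 = 75.1 dB SPL.

75.1 dB SPL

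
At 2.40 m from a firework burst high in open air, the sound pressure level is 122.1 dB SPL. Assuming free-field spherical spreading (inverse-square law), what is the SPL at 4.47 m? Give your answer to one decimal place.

For a point source in a free field, ΔL = −20·log₁₀(d₂/d₁).
ΔL = −20·log₁₀(4.47/2.40) = -5.40 dB, so L₂ = 122.1 + (-5.40) = 116.7 dB SPL.

116.7 dB SPL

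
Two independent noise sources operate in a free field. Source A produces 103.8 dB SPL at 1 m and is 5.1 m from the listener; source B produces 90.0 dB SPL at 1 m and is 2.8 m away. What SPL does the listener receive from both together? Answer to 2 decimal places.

90.21 dB SPL

At the listener: L_A = 103.8 − 20·log₁₀(5.1) = 89.649 dB; L_B = 90.0 − 20·log₁₀(2.8) = 81.057 dB.
Combined: 10·log₁₀(10^(89.649/10)+10^(81.057/10)) = 90.21 dB SPL.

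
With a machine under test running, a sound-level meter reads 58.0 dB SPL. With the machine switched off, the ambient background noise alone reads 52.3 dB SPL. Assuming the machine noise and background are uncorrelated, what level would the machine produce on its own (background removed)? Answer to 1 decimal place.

56.6 dB SPL

Subtract intensities: L_src = 10·log₁₀(10^(L_total/10) − 10^(L_bg/10)).
L_src = 10·log₁₀(10^(58.0/10) − 10^(52.3/10)) = 10·log₁₀(461100) = 56.6 dB SPL.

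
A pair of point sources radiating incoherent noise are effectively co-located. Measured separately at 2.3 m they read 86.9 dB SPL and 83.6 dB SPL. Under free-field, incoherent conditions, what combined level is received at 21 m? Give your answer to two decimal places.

Combined at 2.3 m: 10·log₁₀(10^(86.9/10)+10^(83.6/10)) = 88.566 dB SPL.
Then apply −20·log₁₀(21/2.3) = -19.210 dB → 69.36 dB SPL.

69.36 dB SPL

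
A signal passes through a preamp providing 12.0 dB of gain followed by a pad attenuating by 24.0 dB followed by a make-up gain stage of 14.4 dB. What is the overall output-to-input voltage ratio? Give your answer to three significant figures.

Net gain = 12.0 + (−24.0) + 14.4 = 2.4 dB.
Voltage ratio = 10^(2.4/20) = 1.32.

1.32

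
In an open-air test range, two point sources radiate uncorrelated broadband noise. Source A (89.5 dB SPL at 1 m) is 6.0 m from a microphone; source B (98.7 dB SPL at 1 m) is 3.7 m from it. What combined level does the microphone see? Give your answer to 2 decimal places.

At the listener: L_A = 89.5 − 20·log₁₀(6.0) = 73.937 dB; L_B = 98.7 − 20·log₁₀(3.7) = 87.336 dB.
Combined: 10·log₁₀(10^(73.937/10)+10^(87.336/10)) = 87.53 dB SPL.

87.53 dB SPL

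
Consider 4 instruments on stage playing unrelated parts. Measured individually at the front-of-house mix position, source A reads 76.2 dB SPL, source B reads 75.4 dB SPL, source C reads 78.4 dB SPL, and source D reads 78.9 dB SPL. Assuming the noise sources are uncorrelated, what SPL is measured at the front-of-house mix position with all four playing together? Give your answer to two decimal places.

83.49 dB SPL

Add the sources as powers (linear), then convert back to dB:
L_total = 10·log₁₀(10^(76.2/10) + 10^(75.4/10) + 10^(78.4/10) + 10^(78.9/10)) = 10·log₁₀(223200000) = 83.49 dB SPL.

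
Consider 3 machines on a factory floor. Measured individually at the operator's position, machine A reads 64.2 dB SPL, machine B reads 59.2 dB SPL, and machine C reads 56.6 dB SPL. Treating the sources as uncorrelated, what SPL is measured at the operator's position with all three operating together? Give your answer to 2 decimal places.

Incoherent sources sum as intensities:
L_total = 10·log₁₀(10^(64.2/10) + 10^(59.2/10) + 10^(56.6/10)) = 10·log₁₀(3919000) = 65.93 dB SPL.

65.93 dB SPL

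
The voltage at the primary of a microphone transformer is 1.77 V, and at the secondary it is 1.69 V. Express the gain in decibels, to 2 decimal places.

Voltage is an amplitude quantity, so gain = 20·log₁₀(V_out/V_in).
20·log₁₀(1.69/1.77) = 20·log₁₀(0.9548) = -0.40 dB.

-0.40 dB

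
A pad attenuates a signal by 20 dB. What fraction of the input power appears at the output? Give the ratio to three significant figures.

0.0100

Power ratio = 10^(dB/10).
10^(-20/10) = 10^(-2.000) = 0.0100.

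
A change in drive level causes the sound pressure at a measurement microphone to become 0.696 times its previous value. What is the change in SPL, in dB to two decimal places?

-3.15 dB

SPL change from a pressure ratio uses the 20·log₁₀ form:
20·log₁₀(0.696) = -3.15 dB.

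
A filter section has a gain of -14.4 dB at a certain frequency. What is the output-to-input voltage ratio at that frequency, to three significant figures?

0.191

Voltage ratio = 10^(dB/20).
10^(-14.4/20) = 10^(-0.7200) = 0.191.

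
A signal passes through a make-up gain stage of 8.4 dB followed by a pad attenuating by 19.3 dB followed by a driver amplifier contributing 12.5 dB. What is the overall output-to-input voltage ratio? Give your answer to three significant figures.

Net gain = 8.4 + (−19.3) + 12.5 = 1.6 dB.
Voltage ratio = 10^(1.6/20) = 1.20.

1.20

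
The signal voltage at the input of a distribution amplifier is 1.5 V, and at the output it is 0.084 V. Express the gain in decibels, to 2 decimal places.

Voltage ratio → dB uses the 20·log₁₀ form:
20·log₁₀(0.084/1.5) = 20·log₁₀(0.05600) = -25.04 dB.

-25.04 dB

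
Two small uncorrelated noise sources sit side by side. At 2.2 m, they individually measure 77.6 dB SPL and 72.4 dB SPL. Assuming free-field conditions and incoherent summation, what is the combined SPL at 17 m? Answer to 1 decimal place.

Combined at 2.2 m: 10·log₁₀(10^(77.6/10)+10^(72.4/10)) = 78.75 dB SPL.
Then apply −20·log₁₀(17/2.2) = -17.76 dB → 61.0 dB SPL.

61.0 dB SPL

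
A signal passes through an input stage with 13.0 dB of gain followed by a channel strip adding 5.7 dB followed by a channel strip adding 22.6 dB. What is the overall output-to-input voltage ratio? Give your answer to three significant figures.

Net gain = 13.0 + 5.7 + 22.6 = 41.3 dB.
Voltage ratio = 10^(41.3/20) = 116.

116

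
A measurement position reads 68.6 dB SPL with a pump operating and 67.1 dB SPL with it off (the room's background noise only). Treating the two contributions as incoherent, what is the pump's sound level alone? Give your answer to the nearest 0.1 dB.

63.3 dB SPL

Remove the background by subtracting linear intensities:
L_src = 10·log₁₀(10^(68.6/10) − 10^(67.1/10)) = 10·log₁₀(2116000) = 63.3 dB SPL.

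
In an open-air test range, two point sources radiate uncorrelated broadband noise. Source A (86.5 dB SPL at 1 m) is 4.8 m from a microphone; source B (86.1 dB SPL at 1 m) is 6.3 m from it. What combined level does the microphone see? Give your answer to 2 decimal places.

74.72 dB SPL

At the listener: L_A = 86.5 − 20·log₁₀(4.8) = 72.875 dB; L_B = 86.1 − 20·log₁₀(6.3) = 70.113 dB.
Combined: 10·log₁₀(10^(72.875/10)+10^(70.113/10)) = 74.72 dB SPL.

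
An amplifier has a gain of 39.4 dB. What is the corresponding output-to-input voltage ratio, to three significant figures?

93.3

Voltage ratio = 10^(dB/20).
10^(39.4/20) = 10^(1.970) = 93.3.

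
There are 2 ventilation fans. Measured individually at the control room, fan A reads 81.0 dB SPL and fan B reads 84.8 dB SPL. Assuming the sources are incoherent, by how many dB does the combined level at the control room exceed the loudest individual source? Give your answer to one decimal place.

Add the sources as powers (linear), then convert back to dB:
L_total = 10·log₁₀(10^(81.0/10) + 10^(84.8/10)) = 86.31 dB SPL.
Excess over the loudest (84.8 dB): 86.31 − 84.8 = 1.5 dB.

1.5 dB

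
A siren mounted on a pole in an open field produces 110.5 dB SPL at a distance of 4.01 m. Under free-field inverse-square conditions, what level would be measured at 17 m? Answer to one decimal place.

For a point source in a free field, ΔL = −20·log₁₀(d₂/d₁).
ΔL = −20·log₁₀(17/4.01) = -12.55 dB, so L₂ = 110.5 + (-12.55) = 98.0 dB SPL.

98.0 dB SPL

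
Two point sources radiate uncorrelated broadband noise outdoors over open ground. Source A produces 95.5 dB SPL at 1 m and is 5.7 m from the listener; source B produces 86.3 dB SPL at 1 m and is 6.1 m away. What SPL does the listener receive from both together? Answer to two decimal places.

At the listener: L_A = 95.5 − 20·log₁₀(5.7) = 80.383 dB; L_B = 86.3 − 20·log₁₀(6.1) = 70.593 dB.
Combined: 10·log₁₀(10^(80.383/10)+10^(70.593/10)) = 80.82 dB SPL.

80.82 dB SPL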